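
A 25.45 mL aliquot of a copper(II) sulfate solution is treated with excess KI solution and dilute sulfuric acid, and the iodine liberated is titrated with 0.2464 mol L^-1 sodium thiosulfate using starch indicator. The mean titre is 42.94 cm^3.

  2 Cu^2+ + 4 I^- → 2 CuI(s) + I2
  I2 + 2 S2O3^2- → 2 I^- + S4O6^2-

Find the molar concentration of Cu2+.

0.4157 mol/L

n(S2O3^2-) = 0.04294 × 0.2464 = 0.01058 mol
n(I2) = n(S2O3^2-)/2 = 5.290 × 10^-3 mol
From the 2:1 ratio, n(Cu2+) in the aliquot = 2/1 × 5.290 × 10^-3 = 0.01058 mol
[Cu2+] = 0.01058 / 0.02545 = 0.4157 mol/L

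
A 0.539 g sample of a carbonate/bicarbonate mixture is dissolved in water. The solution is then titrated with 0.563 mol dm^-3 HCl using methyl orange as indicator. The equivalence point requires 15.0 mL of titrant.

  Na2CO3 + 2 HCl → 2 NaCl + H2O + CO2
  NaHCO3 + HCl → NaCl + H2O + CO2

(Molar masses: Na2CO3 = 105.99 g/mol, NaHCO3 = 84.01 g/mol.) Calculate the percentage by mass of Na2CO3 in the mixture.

54.0 %

n(HCl) = 0.0150 × 0.563 = 8.44 × 10^-3 mol
Let x = n(Na2CO3), y = n(NaHCO3).
Titrant: 2x + 1y = 8.44 × 10^-3;  mass: 105.99x + 84.01y = 0.539
Solving, x = 2.75 × 10^-3 mol, y = 2.95 × 10^-3 mol
mass of Na2CO3 = 2.75 × 10^-3 × 105.99 = 0.291 g
% Na2CO3 = 0.291 / 0.539 × 100 = 54.0 %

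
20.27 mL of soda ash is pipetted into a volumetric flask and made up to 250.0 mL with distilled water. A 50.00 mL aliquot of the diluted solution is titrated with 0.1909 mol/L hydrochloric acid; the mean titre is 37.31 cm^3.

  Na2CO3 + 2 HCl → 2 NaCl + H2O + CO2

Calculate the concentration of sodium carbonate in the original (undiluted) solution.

0.8785 mol/L

n(HCl) = 0.03731 × 0.1909 = 7.122 × 10^-3 mol
From the 1:2 ratio, n(Na2CO3) in the aliquot = 1/2 × 7.122 × 10^-3 = 3.561 × 10^-3 mol
[Na2CO3]_dilute = 3.561 × 10^-3 / 0.05000 = 0.07122 mol/L
Dilution factor = 250.0 / 20.27 = 12.33
[Na2CO3]_stock = 0.07122 × 12.33 = 0.8785 mol/L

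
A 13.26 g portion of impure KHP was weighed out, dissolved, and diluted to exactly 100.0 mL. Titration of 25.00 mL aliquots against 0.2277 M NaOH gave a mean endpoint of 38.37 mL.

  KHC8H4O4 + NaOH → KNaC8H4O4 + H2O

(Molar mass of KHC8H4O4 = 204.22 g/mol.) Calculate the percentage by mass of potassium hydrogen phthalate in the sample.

53.82 %

n(NaOH) per titration = 0.03837 × 0.2277 = 8.737 × 10^-3 mol
n(KHC8H4O4) in each aliquot = 8.737 × 10^-3 mol (1:1 ratio)
n(KHC8H4O4) in the whole flask = 8.737 × 10^-3 × 100.0/25.00 = 0.03495 mol
mass of KHC8H4O4 = 0.03495 × 204.22 = 7.137 g
% KHC8H4O4 = 7.137 / 13.26 × 100 = 53.82 %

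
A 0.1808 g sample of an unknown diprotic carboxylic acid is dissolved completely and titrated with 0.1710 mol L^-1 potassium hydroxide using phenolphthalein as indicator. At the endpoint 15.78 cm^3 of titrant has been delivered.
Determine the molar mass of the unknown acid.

n(KOH) = 0.01578 L × 0.1710 mol/L = 2.698 × 10^-3 mol
From the 1:2 ratio, n(H2A) = 1/2 × 2.698 × 10^-3 = 1.349 × 10^-3 mol
M = m / n = 0.1808 g / 1.349 × 10^-3 mol = 134.0 g/mol

134.0 g/mol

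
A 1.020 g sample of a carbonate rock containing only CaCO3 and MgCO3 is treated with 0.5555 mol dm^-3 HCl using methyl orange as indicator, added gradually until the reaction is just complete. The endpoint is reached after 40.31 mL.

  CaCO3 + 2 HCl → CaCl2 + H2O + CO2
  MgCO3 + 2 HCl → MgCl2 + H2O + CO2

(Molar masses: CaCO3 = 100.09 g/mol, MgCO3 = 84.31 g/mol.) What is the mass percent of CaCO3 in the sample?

47.30 %

n(HCl) = 0.04031 × 0.5555 = 0.02239 mol
Let x = n(CaCO3), y = n(MgCO3).
Titrant: 2x + 2y = 0.02239;  mass: 100.09x + 84.31y = 1.020
Solving, x = 4.820 × 10^-3 mol, y = 6.376 × 10^-3 mol
mass of CaCO3 = 4.820 × 10^-3 × 100.09 = 0.4824 g
% CaCO3 = 0.4824 / 1.020 × 100 = 47.30 %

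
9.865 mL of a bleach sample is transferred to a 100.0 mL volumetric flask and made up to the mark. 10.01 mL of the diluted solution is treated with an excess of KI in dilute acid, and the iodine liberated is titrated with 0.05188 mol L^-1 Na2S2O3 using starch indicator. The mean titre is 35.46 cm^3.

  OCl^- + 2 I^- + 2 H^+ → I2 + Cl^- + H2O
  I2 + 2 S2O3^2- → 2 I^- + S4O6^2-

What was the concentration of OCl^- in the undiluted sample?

n(S2O3^2-) = 0.03546 × 0.05188 = 1.840 × 10^-3 mol
n(I2) = n(S2O3^2-)/2 = 9.198 × 10^-4 mol
n(OCl^-) in the aliquot = 9.198 × 10^-4 mol (1:1 ratio)
[OCl^-]_dilute = 9.198 × 10^-4 / 0.01001 = 0.09189 mol/L
[OCl^-]_original = 0.09189 × 100.0/9.865 = 0.9315 mol/L

0.9315 mol/L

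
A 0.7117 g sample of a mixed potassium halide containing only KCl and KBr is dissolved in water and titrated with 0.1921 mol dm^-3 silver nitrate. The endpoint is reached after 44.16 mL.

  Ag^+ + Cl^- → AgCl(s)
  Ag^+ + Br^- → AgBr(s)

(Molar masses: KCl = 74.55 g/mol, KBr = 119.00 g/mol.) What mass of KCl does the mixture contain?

n(AgNO3) = 0.04416 × 0.1921 = 8.483 × 10^-3 mol
Let x = n(KCl), y = n(KBr).
Titrant: 1x + 1y = 8.483 × 10^-3;  mass: 74.55x + 119.00y = 0.7117
Solving, x = 6.700 × 10^-3 mol, y = 1.784 × 10^-3 mol
mass of KCl = 6.700 × 10^-3 × 74.55 = 0.4994 g

0.4994 g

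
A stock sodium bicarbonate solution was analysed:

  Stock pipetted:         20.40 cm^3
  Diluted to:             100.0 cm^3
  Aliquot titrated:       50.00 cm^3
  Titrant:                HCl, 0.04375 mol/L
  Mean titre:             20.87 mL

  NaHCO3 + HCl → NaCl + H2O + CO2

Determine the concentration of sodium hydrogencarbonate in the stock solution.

n(HCl) = 0.02087 × 0.04375 = 9.131 × 10^-4 mol
n(NaHCO3) in the aliquot = 9.131 × 10^-4 mol (1:1 ratio)
[NaHCO3]_dilute = 9.131 × 10^-4 / 0.05000 = 0.01826 mol/L
Dilution factor = 100.0 / 20.40 = 4.902
[NaHCO3]_stock = 0.01826 × 4.902 = 0.08952 mol/L

0.08952 mol/L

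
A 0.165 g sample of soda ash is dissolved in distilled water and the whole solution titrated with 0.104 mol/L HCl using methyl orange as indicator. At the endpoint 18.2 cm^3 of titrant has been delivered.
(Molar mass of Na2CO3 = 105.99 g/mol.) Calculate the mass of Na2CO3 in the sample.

Na2CO3 + 2 HCl → 2 NaCl + H2O + CO2
n(HCl) = 0.0182 L × 0.104 mol/L = 1.89 × 10^-3 mol
From the 1:2 ratio, n(Na2CO3) = 1/2 × 1.89 × 10^-3 = 9.46 × 10^-4 mol
mass of Na2CO3 = 9.46 × 10^-4 × 105.99 g/mol = 0.100 g

0.100 g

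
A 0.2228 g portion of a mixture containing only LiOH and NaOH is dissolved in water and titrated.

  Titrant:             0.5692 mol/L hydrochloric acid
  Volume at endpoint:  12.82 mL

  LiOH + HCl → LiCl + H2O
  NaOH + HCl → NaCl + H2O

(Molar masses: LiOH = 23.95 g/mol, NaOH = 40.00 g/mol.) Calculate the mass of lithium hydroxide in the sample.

n(HCl) = 0.01282 × 0.5692 = 7.297 × 10^-3 mol
Let x = n(LiOH), y = n(NaOH).
Titrant: 1x + 1y = 7.297 × 10^-3;  mass: 23.95x + 40.00y = 0.2228
Solving, x = 4.304 × 10^-3 mol, y = 2.993 × 10^-3 mol
mass of LiOH = 4.304 × 10^-3 × 23.95 = 0.1031 g

0.1031 g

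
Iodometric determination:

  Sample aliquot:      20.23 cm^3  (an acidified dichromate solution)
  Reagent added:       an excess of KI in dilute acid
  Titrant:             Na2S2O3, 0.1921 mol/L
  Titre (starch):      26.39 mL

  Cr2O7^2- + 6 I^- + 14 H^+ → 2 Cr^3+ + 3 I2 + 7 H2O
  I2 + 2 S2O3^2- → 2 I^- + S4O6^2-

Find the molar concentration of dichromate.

n(S2O3^2-) = 0.02639 × 0.1921 = 5.070 × 10^-3 mol
n(I2) = n(S2O3^2-)/2 = 2.535 × 10^-3 mol
From the 1:3 ratio, n(Cr2O7^2-) in the aliquot = 1/3 × 2.535 × 10^-3 = 8.449 × 10^-4 mol
[Cr2O7^2-] = 8.449 × 10^-4 / 0.02023 = 0.04177 mol/L

0.04177 mol/L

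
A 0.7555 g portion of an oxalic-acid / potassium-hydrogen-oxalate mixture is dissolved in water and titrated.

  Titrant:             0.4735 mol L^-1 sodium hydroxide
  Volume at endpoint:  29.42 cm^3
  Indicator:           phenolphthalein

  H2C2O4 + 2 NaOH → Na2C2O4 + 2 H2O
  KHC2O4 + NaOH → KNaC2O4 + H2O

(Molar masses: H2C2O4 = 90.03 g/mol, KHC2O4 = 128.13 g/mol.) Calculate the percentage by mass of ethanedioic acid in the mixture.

n(NaOH) = 0.02942 × 0.4735 = 0.01393 mol
Let x = n(H2C2O4), y = n(KHC2O4).
Titrant: 2x + 1y = 0.01393;  mass: 90.03x + 128.13y = 0.7555
Solving, x = 6.193 × 10^-3 mol, y = 1.545 × 10^-3 mol
mass of H2C2O4 = 6.193 × 10^-3 × 90.03 = 0.5575 g
% H2C2O4 = 0.5575 / 0.7555 × 100 = 73.79 %

73.79 %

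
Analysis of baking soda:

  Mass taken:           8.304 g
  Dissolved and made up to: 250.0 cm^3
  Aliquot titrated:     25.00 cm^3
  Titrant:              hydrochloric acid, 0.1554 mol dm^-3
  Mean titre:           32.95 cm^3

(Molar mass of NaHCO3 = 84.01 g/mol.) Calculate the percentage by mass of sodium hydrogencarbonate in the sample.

51.80 %

NaHCO3 + HCl → NaCl + H2O + CO2
n(HCl) per titration = 0.03295 × 0.1554 = 5.120 × 10^-3 mol
n(NaHCO3) in each aliquot = 5.120 × 10^-3 mol (1:1 ratio)
n(NaHCO3) in the whole flask = 5.120 × 10^-3 × 250.0/25.00 = 0.05120 mol
mass of NaHCO3 = 0.05120 × 84.01 = 4.302 g
% NaHCO3 = 4.302 / 8.304 × 100 = 51.80 %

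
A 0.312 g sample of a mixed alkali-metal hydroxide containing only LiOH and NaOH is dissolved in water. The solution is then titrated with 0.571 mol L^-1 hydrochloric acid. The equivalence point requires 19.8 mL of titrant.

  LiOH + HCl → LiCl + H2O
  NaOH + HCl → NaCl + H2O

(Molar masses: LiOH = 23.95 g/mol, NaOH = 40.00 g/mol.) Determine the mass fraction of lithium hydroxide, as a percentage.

n(HCl) = 0.0198 × 0.571 = 0.0113 mol
Let x = n(LiOH), y = n(NaOH).
Titrant: 1x + 1y = 0.0113;  mass: 23.95x + 40.00y = 0.312
Solving, x = 8.74 × 10^-3 mol, y = 2.57 × 10^-3 mol
mass of LiOH = 8.74 × 10^-3 × 23.95 = 0.209 g
% LiOH = 0.209 / 0.312 × 100 = 67.1 %

67.1 %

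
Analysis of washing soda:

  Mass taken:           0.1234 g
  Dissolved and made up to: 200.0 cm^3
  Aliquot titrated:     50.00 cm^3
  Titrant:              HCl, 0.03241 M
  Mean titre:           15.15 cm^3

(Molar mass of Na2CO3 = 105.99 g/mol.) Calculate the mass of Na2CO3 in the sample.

0.1041 g

Na2CO3 + 2 HCl → 2 NaCl + H2O + CO2
n(HCl) per titration = 0.01515 × 0.03241 = 4.910 × 10^-4 mol
From the 1:2 ratio, n(Na2CO3) in each aliquot = 1/2 × 4.910 × 10^-4 = 2.455 × 10^-4 mol
n(Na2CO3) in the whole flask = 2.455 × 10^-4 × 200.0/50.00 = 9.820 × 10^-4 mol
mass of Na2CO3 = 9.820 × 10^-4 × 105.99 = 0.1041 g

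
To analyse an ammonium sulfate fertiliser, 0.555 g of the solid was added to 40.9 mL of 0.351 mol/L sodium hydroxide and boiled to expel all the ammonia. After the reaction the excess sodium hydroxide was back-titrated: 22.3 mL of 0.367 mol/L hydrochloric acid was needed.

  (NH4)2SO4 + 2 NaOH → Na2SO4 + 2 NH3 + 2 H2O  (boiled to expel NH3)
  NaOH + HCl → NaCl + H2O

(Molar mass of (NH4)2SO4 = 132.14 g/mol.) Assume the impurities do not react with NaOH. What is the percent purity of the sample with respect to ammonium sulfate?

n(NaOH) added = 0.0409 × 0.351 = 0.0144 mol
n(HCl) used in back-titration = 0.0223 × 0.367 = 8.18 × 10^-3 mol
n(NaOH) left over = 8.18 × 10^-3 mol (1:1 ratio)
n(NaOH) consumed by analyte = 0.0144 − 8.18 × 10^-3 = 6.17 × 10^-3 mol
From the 1:2 ratio, n((NH4)2SO4) = 1/2 × 6.17 × 10^-3 = 3.09 × 10^-3 mol
mass of (NH4)2SO4 = 3.09 × 10^-3 × 132.14 = 0.408 g
% (NH4)2SO4 = 0.408 / 0.555 × 100 = 73.5 %

73.5 %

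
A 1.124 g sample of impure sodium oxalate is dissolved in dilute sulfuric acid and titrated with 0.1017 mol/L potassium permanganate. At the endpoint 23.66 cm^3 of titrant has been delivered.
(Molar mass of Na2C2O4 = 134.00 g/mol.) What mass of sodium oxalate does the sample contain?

2 MnO4^- + 5 C2O4^2- + 16 H^+ → 2 Mn^2+ + 10 CO2 + 8 H2O
n(KMnO4) = 0.02366 L × 0.1017 mol/L = 2.406 × 10^-3 mol
From the 5:2 ratio, n(Na2C2O4) = 5/2 × 2.406 × 10^-3 = 6.016 × 10^-3 mol
mass of Na2C2O4 = 6.016 × 10^-3 × 134.00 g/mol = 0.8061 g

0.8061 g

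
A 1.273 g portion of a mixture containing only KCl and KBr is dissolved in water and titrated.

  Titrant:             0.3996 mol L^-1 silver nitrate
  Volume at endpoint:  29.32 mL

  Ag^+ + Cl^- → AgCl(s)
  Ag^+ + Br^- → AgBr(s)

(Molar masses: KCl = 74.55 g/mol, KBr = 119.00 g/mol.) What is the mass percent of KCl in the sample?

15.97 %

n(AgNO3) = 0.02932 × 0.3996 = 0.01172 mol
Let x = n(KCl), y = n(KBr).
Titrant: 1x + 1y = 0.01172;  mass: 74.55x + 119.00y = 1.273
Solving, x = 2.727 × 10^-3 mol, y = 8.989 × 10^-3 mol
mass of KCl = 2.727 × 10^-3 × 74.55 = 0.2033 g
% KCl = 0.2033 / 1.273 × 100 = 15.97 %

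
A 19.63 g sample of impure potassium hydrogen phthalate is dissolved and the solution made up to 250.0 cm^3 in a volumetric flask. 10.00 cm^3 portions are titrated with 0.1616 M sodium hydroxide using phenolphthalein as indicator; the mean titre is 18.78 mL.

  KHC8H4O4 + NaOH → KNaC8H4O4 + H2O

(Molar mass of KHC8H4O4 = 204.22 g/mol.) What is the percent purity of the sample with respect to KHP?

78.93 %

n(NaOH) per titration = 0.01878 × 0.1616 = 3.035 × 10^-3 mol
n(KHC8H4O4) in each aliquot = 3.035 × 10^-3 mol (1:1 ratio)
n(KHC8H4O4) in the whole flask = 3.035 × 10^-3 × 250.0/10.00 = 0.07587 mol
mass of KHC8H4O4 = 0.07587 × 204.22 = 15.49 g
% KHC8H4O4 = 15.49 / 19.63 × 100 = 78.93 %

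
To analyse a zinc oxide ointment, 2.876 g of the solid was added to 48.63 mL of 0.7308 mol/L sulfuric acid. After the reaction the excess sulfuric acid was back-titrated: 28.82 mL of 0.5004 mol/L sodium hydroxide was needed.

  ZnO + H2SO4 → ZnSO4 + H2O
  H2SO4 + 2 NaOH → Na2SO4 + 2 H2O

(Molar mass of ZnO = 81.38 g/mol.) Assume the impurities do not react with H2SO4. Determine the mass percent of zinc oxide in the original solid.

n(H2SO4) added = 0.04863 × 0.7308 = 0.03554 mol
n(NaOH) used in back-titration = 0.02882 × 0.5004 = 0.01442 mol
From the 1:2 ratio, n(H2SO4) left over = 1/2 × 0.01442 = 7.211 × 10^-3 mol
n(H2SO4) consumed by analyte = 0.03554 − 7.211 × 10^-3 = 0.02833 mol
n(ZnO) = 0.02833 mol (1:1 ratio)
mass of ZnO = 0.02833 × 81.38 = 2.305 g
% ZnO = 2.305 / 2.876 × 100 = 80.16 %

80.16 %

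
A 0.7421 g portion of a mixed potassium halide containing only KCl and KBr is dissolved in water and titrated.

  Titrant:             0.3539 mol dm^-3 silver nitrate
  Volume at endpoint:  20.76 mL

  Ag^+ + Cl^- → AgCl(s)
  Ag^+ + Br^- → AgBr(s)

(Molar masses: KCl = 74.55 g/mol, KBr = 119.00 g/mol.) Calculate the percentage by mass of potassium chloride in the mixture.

n(AgNO3) = 0.02076 × 0.3539 = 7.347 × 10^-3 mol
Let x = n(KCl), y = n(KBr).
Titrant: 1x + 1y = 7.347 × 10^-3;  mass: 74.55x + 119.00y = 0.7421
Solving, x = 2.974 × 10^-3 mol, y = 4.373 × 10^-3 mol
mass of KCl = 2.974 × 10^-3 × 74.55 = 0.2217 g
% KCl = 0.2217 / 0.7421 × 100 = 29.87 %

29.87 %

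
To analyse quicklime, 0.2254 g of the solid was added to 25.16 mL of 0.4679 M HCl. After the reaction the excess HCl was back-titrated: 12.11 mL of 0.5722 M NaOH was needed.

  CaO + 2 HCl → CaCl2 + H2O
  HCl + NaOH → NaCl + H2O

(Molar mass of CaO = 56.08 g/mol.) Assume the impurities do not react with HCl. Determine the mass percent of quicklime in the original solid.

60.25 %

n(HCl) added = 0.02516 × 0.4679 = 0.01177 mol
n(NaOH) used in back-titration = 0.01211 × 0.5722 = 6.929 × 10^-3 mol
n(HCl) left over = 6.929 × 10^-3 mol (1:1 ratio)
n(HCl) consumed by analyte = 0.01177 − 6.929 × 10^-3 = 4.843 × 10^-3 mol
From the 1:2 ratio, n(CaO) = 1/2 × 4.843 × 10^-3 = 2.422 × 10^-3 mol
mass of CaO = 2.422 × 10^-3 × 56.08 = 0.1358 g
% CaO = 0.1358 / 0.2254 × 100 = 60.25 %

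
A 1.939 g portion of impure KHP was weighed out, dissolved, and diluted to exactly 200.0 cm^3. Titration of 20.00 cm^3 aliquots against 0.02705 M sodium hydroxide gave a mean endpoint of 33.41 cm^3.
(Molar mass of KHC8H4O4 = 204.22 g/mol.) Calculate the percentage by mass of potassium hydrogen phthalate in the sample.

95.18 %

KHC8H4O4 + NaOH → KNaC8H4O4 + H2O
n(NaOH) per titration = 0.03341 × 0.02705 = 9.037 × 10^-4 mol
n(KHC8H4O4) in each aliquot = 9.037 × 10^-4 mol (1:1 ratio)
n(KHC8H4O4) in the whole flask = 9.037 × 10^-4 × 200.0/20.00 = 9.037 × 10^-3 mol
mass of KHC8H4O4 = 9.037 × 10^-3 × 204.22 = 1.846 g
% KHC8H4O4 = 1.846 / 1.939 × 100 = 95.18 %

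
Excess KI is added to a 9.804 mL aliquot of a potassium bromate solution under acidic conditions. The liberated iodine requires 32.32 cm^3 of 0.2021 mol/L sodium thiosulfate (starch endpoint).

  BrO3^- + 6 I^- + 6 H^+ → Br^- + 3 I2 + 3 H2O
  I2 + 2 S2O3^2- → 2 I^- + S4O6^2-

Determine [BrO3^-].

n(S2O3^2-) = 0.03232 × 0.2021 = 6.532 × 10^-3 mol
n(I2) = n(S2O3^2-)/2 = 3.266 × 10^-3 mol
From the 1:3 ratio, n(BrO3^-) in the aliquot = 1/3 × 3.266 × 10^-3 = 1.089 × 10^-3 mol
[BrO3^-] = 1.089 × 10^-3 / 0.009804 = 0.1110 mol/L

0.1110 mol/L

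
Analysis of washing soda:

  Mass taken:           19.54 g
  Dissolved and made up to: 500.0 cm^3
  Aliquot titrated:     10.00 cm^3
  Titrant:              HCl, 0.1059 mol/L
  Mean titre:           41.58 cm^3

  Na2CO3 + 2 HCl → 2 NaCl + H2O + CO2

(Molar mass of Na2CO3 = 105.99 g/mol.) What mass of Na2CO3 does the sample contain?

n(HCl) per titration = 0.04158 × 0.1059 = 4.403 × 10^-3 mol
From the 1:2 ratio, n(Na2CO3) in each aliquot = 1/2 × 4.403 × 10^-3 = 2.202 × 10^-3 mol
n(Na2CO3) in the whole flask = 2.202 × 10^-3 × 500.0/10.00 = 0.1101 mol
mass of Na2CO3 = 0.1101 × 105.99 = 11.67 g

11.67 g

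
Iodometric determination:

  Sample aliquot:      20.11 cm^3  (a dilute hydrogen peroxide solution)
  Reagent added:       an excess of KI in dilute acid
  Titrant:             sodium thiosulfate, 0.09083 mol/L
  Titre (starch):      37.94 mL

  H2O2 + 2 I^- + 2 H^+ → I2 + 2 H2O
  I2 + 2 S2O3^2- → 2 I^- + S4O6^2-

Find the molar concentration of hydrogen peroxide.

n(S2O3^2-) = 0.03794 × 0.09083 = 3.446 × 10^-3 mol
n(I2) = n(S2O3^2-)/2 = 1.723 × 10^-3 mol
n(H2O2) in the aliquot = 1.723 × 10^-3 mol (1:1 ratio)
[H2O2] = 1.723 × 10^-3 / 0.02011 = 0.08568 mol/L

0.08568 mol/L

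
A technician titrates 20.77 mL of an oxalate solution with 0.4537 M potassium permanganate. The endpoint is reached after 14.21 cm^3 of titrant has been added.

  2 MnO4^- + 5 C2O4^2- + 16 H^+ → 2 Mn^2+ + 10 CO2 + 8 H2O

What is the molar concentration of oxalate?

0.7760 M

n(KMnO4) = 0.01421 L × 0.4537 mol/L = 6.447 × 10^-3 mol
From the 5:2 mole ratio, n(C2O4^2-) = 5/2 × 6.447 × 10^-3 = 0.01612 mol
[C2O4^2-] = 0.01612 mol / 0.02077 L = 0.7760 mol/L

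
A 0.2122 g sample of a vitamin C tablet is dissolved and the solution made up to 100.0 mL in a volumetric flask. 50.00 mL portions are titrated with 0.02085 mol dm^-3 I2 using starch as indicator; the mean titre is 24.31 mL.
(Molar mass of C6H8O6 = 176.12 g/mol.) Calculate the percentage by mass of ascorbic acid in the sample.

C6H8O6 + I2 → C6H6O6 + 2 HI
n(I2) per titration = 0.02431 × 0.02085 = 5.069 × 10^-4 mol
n(C6H8O6) in each aliquot = 5.069 × 10^-4 mol (1:1 ratio)
n(C6H8O6) in the whole flask = 5.069 × 10^-4 × 100.0/50.00 = 1.014 × 10^-3 mol
mass of C6H8O6 = 1.014 × 10^-3 × 176.12 = 0.1785 g
% C6H8O6 = 0.1785 / 0.2122 × 100 = 84.14 %

84.14 %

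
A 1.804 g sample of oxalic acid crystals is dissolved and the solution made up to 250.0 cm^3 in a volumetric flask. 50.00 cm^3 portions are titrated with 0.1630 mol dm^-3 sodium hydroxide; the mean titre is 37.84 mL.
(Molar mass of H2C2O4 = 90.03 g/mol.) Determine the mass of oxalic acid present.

H2C2O4 + 2 NaOH → Na2C2O4 + 2 H2O
n(NaOH) per titration = 0.03784 × 0.1630 = 6.168 × 10^-3 mol
From the 1:2 ratio, n(H2C2O4) in each aliquot = 1/2 × 6.168 × 10^-3 = 3.084 × 10^-3 mol
n(H2C2O4) in the whole flask = 3.084 × 10^-3 × 250.0/50.00 = 0.01542 mol
mass of H2C2O4 = 0.01542 × 90.03 = 1.388 g

1.388 g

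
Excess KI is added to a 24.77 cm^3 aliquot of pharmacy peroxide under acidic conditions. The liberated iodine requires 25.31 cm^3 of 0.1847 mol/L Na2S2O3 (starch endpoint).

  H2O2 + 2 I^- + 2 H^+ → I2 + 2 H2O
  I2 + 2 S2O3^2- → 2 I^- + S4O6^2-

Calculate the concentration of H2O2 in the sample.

n(S2O3^2-) = 0.02531 × 0.1847 = 4.675 × 10^-3 mol
n(I2) = n(S2O3^2-)/2 = 2.337 × 10^-3 mol
n(H2O2) in the aliquot = 2.337 × 10^-3 mol (1:1 ratio)
[H2O2] = 2.337 × 10^-3 / 0.02477 = 0.09436 mol/L

0.09436 mol/L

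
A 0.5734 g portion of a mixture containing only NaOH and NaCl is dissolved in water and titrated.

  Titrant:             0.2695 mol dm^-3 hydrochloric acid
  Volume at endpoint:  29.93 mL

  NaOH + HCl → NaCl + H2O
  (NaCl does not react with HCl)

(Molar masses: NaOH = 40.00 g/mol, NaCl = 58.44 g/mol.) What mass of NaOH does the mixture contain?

n(HCl) = 0.02993 × 0.2695 = 8.066 × 10^-3 mol
Let x = n(NaOH), y = n(NaCl).
Titrant: 1x = 8.066 × 10^-3;  mass: 40.00x + 58.44y = 0.5734
Solving, x = 8.066 × 10^-3 mol, y = 4.291 × 10^-3 mol
mass of NaOH = 8.066 × 10^-3 × 40.00 = 0.3226 g

0.3226 g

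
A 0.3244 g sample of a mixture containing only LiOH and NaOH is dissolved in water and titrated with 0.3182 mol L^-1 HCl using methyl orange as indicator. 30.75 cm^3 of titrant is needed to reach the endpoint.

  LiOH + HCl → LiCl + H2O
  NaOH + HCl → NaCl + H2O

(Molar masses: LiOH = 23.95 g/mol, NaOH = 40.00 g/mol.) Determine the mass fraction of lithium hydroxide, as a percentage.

n(HCl) = 0.03075 × 0.3182 = 9.785 × 10^-3 mol
Let x = n(LiOH), y = n(NaOH).
Titrant: 1x + 1y = 9.785 × 10^-3;  mass: 23.95x + 40.00y = 0.3244
Solving, x = 4.174 × 10^-3 mol, y = 5.611 × 10^-3 mol
mass of LiOH = 4.174 × 10^-3 × 23.95 = 0.09996 g
% LiOH = 0.09996 / 0.3244 × 100 = 30.81 %

30.81 %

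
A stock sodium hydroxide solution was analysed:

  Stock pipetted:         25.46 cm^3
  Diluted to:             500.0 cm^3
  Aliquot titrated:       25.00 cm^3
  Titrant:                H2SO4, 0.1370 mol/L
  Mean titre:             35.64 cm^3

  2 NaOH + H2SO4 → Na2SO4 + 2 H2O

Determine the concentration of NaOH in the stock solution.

7.671 mol/L

n(H2SO4) = 0.03564 × 0.1370 = 4.883 × 10^-3 mol
From the 2:1 ratio, n(NaOH) in the aliquot = 2/1 × 4.883 × 10^-3 = 9.765 × 10^-3 mol
[NaOH]_dilute = 9.765 × 10^-3 / 0.02500 = 0.3906 mol/L
Dilution factor = 500.0 / 25.46 = 19.64
[NaOH]_stock = 0.3906 × 19.64 = 7.671 mol/L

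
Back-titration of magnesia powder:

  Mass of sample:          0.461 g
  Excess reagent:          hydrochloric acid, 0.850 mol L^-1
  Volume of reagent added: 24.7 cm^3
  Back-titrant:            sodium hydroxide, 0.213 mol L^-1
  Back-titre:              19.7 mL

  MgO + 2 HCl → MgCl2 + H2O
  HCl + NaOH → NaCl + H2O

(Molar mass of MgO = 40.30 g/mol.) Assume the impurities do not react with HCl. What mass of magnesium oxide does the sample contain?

0.338 g

n(HCl) added = 0.0247 × 0.850 = 0.0210 mol
n(NaOH) used in back-titration = 0.0197 × 0.213 = 4.20 × 10^-3 mol
n(HCl) left over = 4.20 × 10^-3 mol (1:1 ratio)
n(HCl) consumed by analyte = 0.0210 − 4.20 × 10^-3 = 0.0168 mol
From the 1:2 ratio, n(MgO) = 1/2 × 0.0168 = 8.40 × 10^-3 mol
mass of MgO = 8.40 × 10^-3 × 40.30 = 0.338 g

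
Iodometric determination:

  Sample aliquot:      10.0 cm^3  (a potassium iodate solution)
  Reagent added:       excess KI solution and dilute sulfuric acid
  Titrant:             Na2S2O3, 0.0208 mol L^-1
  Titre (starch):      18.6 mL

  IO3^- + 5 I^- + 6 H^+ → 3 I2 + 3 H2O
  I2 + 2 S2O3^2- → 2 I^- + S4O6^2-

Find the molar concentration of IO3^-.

n(S2O3^2-) = 0.0186 × 0.0208 = 3.87 × 10^-4 mol
n(I2) = n(S2O3^2-)/2 = 1.93 × 10^-4 mol
From the 1:3 ratio, n(IO3^-) in the aliquot = 1/3 × 1.93 × 10^-4 = 6.45 × 10^-5 mol
[IO3^-] = 6.45 × 10^-5 / 0.0100 = 0.00645 mol/L

0.00645 mol/L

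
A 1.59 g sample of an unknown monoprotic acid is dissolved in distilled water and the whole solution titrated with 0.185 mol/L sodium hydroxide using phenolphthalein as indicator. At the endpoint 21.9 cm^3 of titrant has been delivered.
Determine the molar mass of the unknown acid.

n(NaOH) = 0.0219 L × 0.185 mol/L = 4.05 × 10^-3 mol
n(HA) = 4.05 × 10^-3 mol (1:1 ratio)
M = m / n = 1.59 g / 4.05 × 10^-3 mol = 392 g/mol

392 g/mol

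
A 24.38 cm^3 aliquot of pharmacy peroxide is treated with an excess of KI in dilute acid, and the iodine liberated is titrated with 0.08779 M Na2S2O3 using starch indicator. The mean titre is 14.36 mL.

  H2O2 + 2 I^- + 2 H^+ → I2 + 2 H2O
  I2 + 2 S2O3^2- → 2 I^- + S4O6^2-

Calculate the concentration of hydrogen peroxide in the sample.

n(S2O3^2-) = 0.01436 × 0.08779 = 1.261 × 10^-3 mol
n(I2) = n(S2O3^2-)/2 = 6.303 × 10^-4 mol
n(H2O2) in the aliquot = 6.303 × 10^-4 mol (1:1 ratio)
[H2O2] = 6.303 × 10^-4 / 0.02438 = 0.02585 mol/L

0.02585 M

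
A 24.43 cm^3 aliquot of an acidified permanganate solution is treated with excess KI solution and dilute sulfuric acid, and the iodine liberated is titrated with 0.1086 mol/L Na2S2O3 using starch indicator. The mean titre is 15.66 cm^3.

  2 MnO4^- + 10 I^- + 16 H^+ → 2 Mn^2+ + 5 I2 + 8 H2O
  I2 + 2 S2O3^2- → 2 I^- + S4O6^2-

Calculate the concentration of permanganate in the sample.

n(S2O3^2-) = 0.01566 × 0.1086 = 1.701 × 10^-3 mol
n(I2) = n(S2O3^2-)/2 = 8.503 × 10^-4 mol
From the 2:5 ratio, n(MnO4^-) in the aliquot = 2/5 × 8.503 × 10^-4 = 3.401 × 10^-4 mol
[MnO4^-] = 3.401 × 10^-4 / 0.02443 = 0.01392 mol/L

0.01392 mol/L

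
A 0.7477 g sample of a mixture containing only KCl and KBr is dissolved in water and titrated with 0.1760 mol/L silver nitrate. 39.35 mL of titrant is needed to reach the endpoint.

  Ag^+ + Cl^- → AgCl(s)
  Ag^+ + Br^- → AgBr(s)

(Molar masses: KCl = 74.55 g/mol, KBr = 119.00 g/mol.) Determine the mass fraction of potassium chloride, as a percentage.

n(AgNO3) = 0.03935 × 0.1760 = 6.926 × 10^-3 mol
Let x = n(KCl), y = n(KBr).
Titrant: 1x + 1y = 6.926 × 10^-3;  mass: 74.55x + 119.00y = 0.7477
Solving, x = 1.720 × 10^-3 mol, y = 5.206 × 10^-3 mol
mass of KCl = 1.720 × 10^-3 × 74.55 = 0.1282 g
% KCl = 0.1282 / 0.7477 × 100 = 17.15 %

17.15 %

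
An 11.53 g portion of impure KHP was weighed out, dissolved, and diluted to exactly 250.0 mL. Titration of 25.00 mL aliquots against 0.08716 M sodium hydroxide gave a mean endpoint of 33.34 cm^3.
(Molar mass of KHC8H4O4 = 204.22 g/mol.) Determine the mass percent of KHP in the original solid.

51.47 %

KHC8H4O4 + NaOH → KNaC8H4O4 + H2O
n(NaOH) per titration = 0.03334 × 0.08716 = 2.906 × 10^-3 mol
n(KHC8H4O4) in each aliquot = 2.906 × 10^-3 mol (1:1 ratio)
n(KHC8H4O4) in the whole flask = 2.906 × 10^-3 × 250.0/25.00 = 0.02906 mol
mass of KHC8H4O4 = 0.02906 × 204.22 = 5.934 g
% KHC8H4O4 = 5.934 / 11.53 × 100 = 51.47 %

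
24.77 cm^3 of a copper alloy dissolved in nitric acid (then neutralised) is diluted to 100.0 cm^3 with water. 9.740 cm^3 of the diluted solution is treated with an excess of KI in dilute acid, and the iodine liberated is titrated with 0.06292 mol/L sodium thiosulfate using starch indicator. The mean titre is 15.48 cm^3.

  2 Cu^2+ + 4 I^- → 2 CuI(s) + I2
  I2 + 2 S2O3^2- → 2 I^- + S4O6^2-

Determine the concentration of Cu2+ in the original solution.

0.4037 mol/L

n(S2O3^2-) = 0.01548 × 0.06292 = 9.740 × 10^-4 mol
n(I2) = n(S2O3^2-)/2 = 4.870 × 10^-4 mol
From the 2:1 ratio, n(Cu2+) in the aliquot = 2/1 × 4.870 × 10^-4 = 9.740 × 10^-4 mol
[Cu2+]_dilute = 9.740 × 10^-4 / 0.009740 = 0.1000 mol/L
[Cu2+]_original = 0.1000 × 100.0/24.77 = 0.4037 mol/L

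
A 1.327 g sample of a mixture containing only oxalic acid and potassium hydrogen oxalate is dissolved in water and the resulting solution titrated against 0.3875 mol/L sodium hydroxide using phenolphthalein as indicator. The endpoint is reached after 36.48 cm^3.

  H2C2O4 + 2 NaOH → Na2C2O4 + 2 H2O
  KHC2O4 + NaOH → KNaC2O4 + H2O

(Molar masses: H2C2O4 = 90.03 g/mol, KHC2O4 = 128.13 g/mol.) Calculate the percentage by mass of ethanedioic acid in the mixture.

n(NaOH) = 0.03648 × 0.3875 = 0.01414 mol
Let x = n(H2C2O4), y = n(KHC2O4).
Titrant: 2x + 1y = 0.01414;  mass: 90.03x + 128.13y = 1.327
Solving, x = 2.913 × 10^-3 mol, y = 8.310 × 10^-3 mol
mass of H2C2O4 = 2.913 × 10^-3 × 90.03 = 0.2623 g
% H2C2O4 = 0.2623 / 1.327 × 100 = 19.76 %

19.76 %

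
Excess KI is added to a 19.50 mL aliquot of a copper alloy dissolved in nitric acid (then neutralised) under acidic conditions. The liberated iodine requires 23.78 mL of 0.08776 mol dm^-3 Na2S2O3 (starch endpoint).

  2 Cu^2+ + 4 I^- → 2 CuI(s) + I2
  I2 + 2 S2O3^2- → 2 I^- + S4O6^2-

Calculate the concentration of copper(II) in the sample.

0.1070 mol/L

n(S2O3^2-) = 0.02378 × 0.08776 = 2.087 × 10^-3 mol
n(I2) = n(S2O3^2-)/2 = 1.043 × 10^-3 mol
From the 2:1 ratio, n(Cu2+) in the aliquot = 2/1 × 1.043 × 10^-3 = 2.087 × 10^-3 mol
[Cu2+] = 2.087 × 10^-3 / 0.01950 = 0.1070 mol/L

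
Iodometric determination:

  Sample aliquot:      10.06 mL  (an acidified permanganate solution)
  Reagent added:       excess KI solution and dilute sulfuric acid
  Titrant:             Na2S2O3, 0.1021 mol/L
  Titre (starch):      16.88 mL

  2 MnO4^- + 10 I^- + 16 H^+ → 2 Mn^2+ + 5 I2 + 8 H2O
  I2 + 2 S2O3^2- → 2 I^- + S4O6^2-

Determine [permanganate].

0.03426 mol/L

n(S2O3^2-) = 0.01688 × 0.1021 = 1.723 × 10^-3 mol
n(I2) = n(S2O3^2-)/2 = 8.617 × 10^-4 mol
From the 2:5 ratio, n(MnO4^-) in the aliquot = 2/5 × 8.617 × 10^-4 = 3.447 × 10^-4 mol
[MnO4^-] = 3.447 × 10^-4 / 0.01006 = 0.03426 mol/L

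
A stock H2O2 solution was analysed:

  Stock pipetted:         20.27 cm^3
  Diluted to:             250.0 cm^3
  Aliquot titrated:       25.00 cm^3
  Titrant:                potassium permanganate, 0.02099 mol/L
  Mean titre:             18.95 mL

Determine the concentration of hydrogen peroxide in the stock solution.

0.4906 mol/L

2 MnO4^- + 5 H2O2 + 6 H^+ → 2 Mn^2+ + 5 O2 + 8 H2O
n(KMnO4) = 0.01895 × 0.02099 = 3.978 × 10^-4 mol
From the 5:2 ratio, n(H2O2) in the aliquot = 5/2 × 3.978 × 10^-4 = 9.944 × 10^-4 mol
[H2O2]_dilute = 9.944 × 10^-4 / 0.02500 = 0.03978 mol/L
Dilution factor = 250.0 / 20.27 = 12.33
[H2O2]_stock = 0.03978 × 12.33 = 0.4906 mol/L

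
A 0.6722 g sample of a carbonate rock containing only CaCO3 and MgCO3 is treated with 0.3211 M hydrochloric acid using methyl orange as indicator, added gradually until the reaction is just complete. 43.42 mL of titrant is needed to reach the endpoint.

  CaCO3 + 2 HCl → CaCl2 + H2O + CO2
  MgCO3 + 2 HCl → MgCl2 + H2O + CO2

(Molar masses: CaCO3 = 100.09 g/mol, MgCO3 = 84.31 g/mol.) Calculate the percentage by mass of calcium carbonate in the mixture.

n(HCl) = 0.04342 × 0.3211 = 0.01394 mol
Let x = n(CaCO3), y = n(MgCO3).
Titrant: 2x + 2y = 0.01394;  mass: 100.09x + 84.31y = 0.6722
Solving, x = 5.353 × 10^-3 mol, y = 1.618 × 10^-3 mol
mass of CaCO3 = 5.353 × 10^-3 × 100.09 = 0.5358 g
% CaCO3 = 0.5358 / 0.6722 × 100 = 79.70 %

79.70 %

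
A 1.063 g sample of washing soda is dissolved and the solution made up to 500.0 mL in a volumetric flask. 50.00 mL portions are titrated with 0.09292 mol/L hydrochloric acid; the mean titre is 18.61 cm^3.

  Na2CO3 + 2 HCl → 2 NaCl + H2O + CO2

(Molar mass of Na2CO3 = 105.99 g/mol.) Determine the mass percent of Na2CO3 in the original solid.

86.21 %

n(HCl) per titration = 0.01861 × 0.09292 = 1.729 × 10^-3 mol
From the 1:2 ratio, n(Na2CO3) in each aliquot = 1/2 × 1.729 × 10^-3 = 8.646 × 10^-4 mol
n(Na2CO3) in the whole flask = 8.646 × 10^-4 × 500.0/50.00 = 8.646 × 10^-3 mol
mass of Na2CO3 = 8.646 × 10^-3 × 105.99 = 0.9164 g
% Na2CO3 = 0.9164 / 1.063 × 100 = 86.21 %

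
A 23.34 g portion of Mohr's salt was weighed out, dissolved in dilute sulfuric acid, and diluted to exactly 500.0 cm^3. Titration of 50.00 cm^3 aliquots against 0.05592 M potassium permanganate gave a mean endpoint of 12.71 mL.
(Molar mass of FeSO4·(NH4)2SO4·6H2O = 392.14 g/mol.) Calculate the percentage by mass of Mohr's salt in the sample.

59.71 %

MnO4^- + 5 Fe^2+ + 8 H^+ → Mn^2+ + 5 Fe^3+ + 4 H2O
n(KMnO4) per titration = 0.01271 × 0.05592 = 7.107 × 10^-4 mol
From the 5:1 ratio, n(FeSO4·(NH4)2SO4·6H2O) in each aliquot = 5/1 × 7.107 × 10^-4 = 3.554 × 10^-3 mol
n(FeSO4·(NH4)2SO4·6H2O) in the whole flask = 3.554 × 10^-3 × 500.0/50.00 = 0.03554 mol
mass of FeSO4·(NH4)2SO4·6H2O = 0.03554 × 392.14 = 13.94 g
% FeSO4·(NH4)2SO4·6H2O = 13.94 / 23.34 × 100 = 59.71 %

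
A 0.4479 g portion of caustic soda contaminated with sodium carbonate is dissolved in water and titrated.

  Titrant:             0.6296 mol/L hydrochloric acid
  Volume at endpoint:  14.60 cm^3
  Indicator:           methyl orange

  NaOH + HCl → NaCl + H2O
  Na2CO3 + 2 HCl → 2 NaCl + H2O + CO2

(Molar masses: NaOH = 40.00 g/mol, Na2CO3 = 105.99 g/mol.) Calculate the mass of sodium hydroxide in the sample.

0.1208 g

n(HCl) = 0.01460 × 0.6296 = 9.192 × 10^-3 mol
Let x = n(NaOH), y = n(Na2CO3).
Titrant: 1x + 2y = 9.192 × 10^-3;  mass: 40.00x + 105.99y = 0.4479
Solving, x = 3.020 × 10^-3 mol, y = 3.086 × 10^-3 mol
mass of NaOH = 3.020 × 10^-3 × 40.00 = 0.1208 g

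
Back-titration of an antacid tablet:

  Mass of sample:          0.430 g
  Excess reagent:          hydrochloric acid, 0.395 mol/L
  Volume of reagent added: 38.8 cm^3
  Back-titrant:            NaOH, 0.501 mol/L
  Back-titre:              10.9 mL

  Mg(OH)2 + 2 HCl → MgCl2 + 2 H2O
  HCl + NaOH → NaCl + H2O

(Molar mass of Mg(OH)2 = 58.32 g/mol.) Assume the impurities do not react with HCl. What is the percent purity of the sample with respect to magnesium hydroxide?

66.9 %

n(HCl) added = 0.0388 × 0.395 = 0.0153 mol
n(NaOH) used in back-titration = 0.0109 × 0.501 = 5.46 × 10^-3 mol
n(HCl) left over = 5.46 × 10^-3 mol (1:1 ratio)
n(HCl) consumed by analyte = 0.0153 − 5.46 × 10^-3 = 9.87 × 10^-3 mol
From the 1:2 ratio, n(Mg(OH)2) = 1/2 × 9.87 × 10^-3 = 4.93 × 10^-3 mol
mass of Mg(OH)2 = 4.93 × 10^-3 × 58.32 = 0.288 g
% Mg(OH)2 = 0.288 / 0.430 × 100 = 66.9 %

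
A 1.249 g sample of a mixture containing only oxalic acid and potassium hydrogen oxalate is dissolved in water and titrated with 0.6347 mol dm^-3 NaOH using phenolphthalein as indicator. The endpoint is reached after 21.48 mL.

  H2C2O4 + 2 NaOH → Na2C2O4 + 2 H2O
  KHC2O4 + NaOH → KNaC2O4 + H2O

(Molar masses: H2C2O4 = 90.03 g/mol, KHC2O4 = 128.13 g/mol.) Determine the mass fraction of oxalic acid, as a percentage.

n(NaOH) = 0.02148 × 0.6347 = 0.01363 mol
Let x = n(H2C2O4), y = n(KHC2O4).
Titrant: 2x + 1y = 0.01363;  mass: 90.03x + 128.13y = 1.249
Solving, x = 2.995 × 10^-3 mol, y = 7.644 × 10^-3 mol
mass of H2C2O4 = 2.995 × 10^-3 × 90.03 = 0.2696 g
% H2C2O4 = 0.2696 / 1.249 × 100 = 21.59 %

21.59 %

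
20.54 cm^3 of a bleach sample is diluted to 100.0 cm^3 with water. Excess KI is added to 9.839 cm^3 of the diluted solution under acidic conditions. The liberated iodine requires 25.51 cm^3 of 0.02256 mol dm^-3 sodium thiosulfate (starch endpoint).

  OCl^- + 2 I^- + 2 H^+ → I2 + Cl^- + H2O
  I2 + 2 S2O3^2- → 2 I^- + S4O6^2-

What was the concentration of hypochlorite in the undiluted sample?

n(S2O3^2-) = 0.02551 × 0.02256 = 5.755 × 10^-4 mol
n(I2) = n(S2O3^2-)/2 = 2.878 × 10^-4 mol
n(OCl^-) in the aliquot = 2.878 × 10^-4 mol (1:1 ratio)
[OCl^-]_dilute = 2.878 × 10^-4 / 0.009839 = 0.02925 mol/L
[OCl^-]_original = 0.02925 × 100.0/20.54 = 0.1424 mol/L

0.1424 mol/L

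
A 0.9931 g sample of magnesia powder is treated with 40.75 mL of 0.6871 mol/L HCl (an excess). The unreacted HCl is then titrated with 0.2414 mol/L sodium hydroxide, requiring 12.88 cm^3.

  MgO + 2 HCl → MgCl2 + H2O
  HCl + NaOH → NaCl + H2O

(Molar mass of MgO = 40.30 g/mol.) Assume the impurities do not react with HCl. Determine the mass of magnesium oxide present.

0.5015 g

n(HCl) added = 0.04075 × 0.6871 = 0.02800 mol
n(NaOH) used in back-titration = 0.01288 × 0.2414 = 3.109 × 10^-3 mol
n(HCl) left over = 3.109 × 10^-3 mol (1:1 ratio)
n(HCl) consumed by analyte = 0.02800 − 3.109 × 10^-3 = 0.02489 mol
From the 1:2 ratio, n(MgO) = 1/2 × 0.02489 = 0.01245 mol
mass of MgO = 0.01245 × 40.30 = 0.5015 g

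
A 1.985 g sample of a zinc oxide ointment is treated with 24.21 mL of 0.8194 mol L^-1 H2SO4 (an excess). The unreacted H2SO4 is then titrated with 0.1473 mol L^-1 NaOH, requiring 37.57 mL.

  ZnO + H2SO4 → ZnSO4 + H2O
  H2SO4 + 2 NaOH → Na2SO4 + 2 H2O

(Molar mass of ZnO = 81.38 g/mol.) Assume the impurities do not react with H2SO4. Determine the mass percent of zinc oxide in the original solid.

69.99 %

n(H2SO4) added = 0.02421 × 0.8194 = 0.01984 mol
n(NaOH) used in back-titration = 0.03757 × 0.1473 = 5.534 × 10^-3 mol
From the 1:2 ratio, n(H2SO4) left over = 1/2 × 5.534 × 10^-3 = 2.767 × 10^-3 mol
n(H2SO4) consumed by analyte = 0.01984 − 2.767 × 10^-3 = 0.01707 mol
n(ZnO) = 0.01707 mol (1:1 ratio)
mass of ZnO = 0.01707 × 81.38 = 1.389 g
% ZnO = 1.389 / 1.985 × 100 = 69.99 %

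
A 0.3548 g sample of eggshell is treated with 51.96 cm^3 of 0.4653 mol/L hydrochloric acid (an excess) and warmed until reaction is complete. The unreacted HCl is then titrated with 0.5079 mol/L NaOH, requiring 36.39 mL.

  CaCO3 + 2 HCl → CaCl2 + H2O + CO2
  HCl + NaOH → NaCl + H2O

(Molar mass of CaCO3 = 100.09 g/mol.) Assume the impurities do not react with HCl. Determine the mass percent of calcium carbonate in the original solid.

80.32 %

n(HCl) added = 0.05196 × 0.4653 = 0.02418 mol
n(NaOH) used in back-titration = 0.03639 × 0.5079 = 0.01848 mol
n(HCl) left over = 0.01848 mol (1:1 ratio)
n(HCl) consumed by analyte = 0.02418 − 0.01848 = 5.695 × 10^-3 mol
From the 1:2 ratio, n(CaCO3) = 1/2 × 5.695 × 10^-3 = 2.847 × 10^-3 mol
mass of CaCO3 = 2.847 × 10^-3 × 100.09 = 0.2850 g
% CaCO3 = 0.2850 / 0.3548 × 100 = 80.32 %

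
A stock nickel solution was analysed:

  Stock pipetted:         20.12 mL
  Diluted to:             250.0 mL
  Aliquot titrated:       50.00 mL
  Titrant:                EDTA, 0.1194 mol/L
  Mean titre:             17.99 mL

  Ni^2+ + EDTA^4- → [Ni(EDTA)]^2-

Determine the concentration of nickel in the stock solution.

n(EDTA) = 0.01799 × 0.1194 = 2.148 × 10^-3 mol
n(Ni2+) in the aliquot = 2.148 × 10^-3 mol (1:1 ratio)
[Ni2+]_dilute = 2.148 × 10^-3 / 0.05000 = 0.04296 mol/L
Dilution factor = 250.0 / 20.12 = 12.43
[Ni2+]_stock = 0.04296 × 12.43 = 0.5338 mol/L

0.5338 mol/L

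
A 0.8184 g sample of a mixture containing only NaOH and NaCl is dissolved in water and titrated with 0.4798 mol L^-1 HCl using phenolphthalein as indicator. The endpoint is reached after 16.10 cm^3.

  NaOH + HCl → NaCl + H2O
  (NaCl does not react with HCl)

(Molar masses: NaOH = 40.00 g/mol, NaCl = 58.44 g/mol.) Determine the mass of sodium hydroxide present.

0.3090 g

n(HCl) = 0.01610 × 0.4798 = 7.725 × 10^-3 mol
Let x = n(NaOH), y = n(NaCl).
Titrant: 1x = 7.725 × 10^-3;  mass: 40.00x + 58.44y = 0.8184
Solving, x = 7.725 × 10^-3 mol, y = 8.717 × 10^-3 mol
mass of NaOH = 7.725 × 10^-3 × 40.00 = 0.3090 g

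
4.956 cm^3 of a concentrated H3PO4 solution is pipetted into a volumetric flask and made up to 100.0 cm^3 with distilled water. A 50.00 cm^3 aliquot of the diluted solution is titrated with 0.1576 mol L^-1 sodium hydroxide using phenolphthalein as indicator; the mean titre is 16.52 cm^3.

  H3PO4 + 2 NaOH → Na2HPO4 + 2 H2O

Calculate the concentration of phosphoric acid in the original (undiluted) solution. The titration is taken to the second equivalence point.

0.5253 mol/L

n(NaOH) = 0.01652 × 0.1576 = 2.604 × 10^-3 mol
From the 1:2 ratio, n(H3PO4) in the aliquot = 1/2 × 2.604 × 10^-3 = 1.302 × 10^-3 mol
[H3PO4]_dilute = 1.302 × 10^-3 / 0.05000 = 0.02604 mol/L
Dilution factor = 100.0 / 4.956 = 20.18
[H3PO4]_stock = 0.02604 × 20.18 = 0.5253 mol/L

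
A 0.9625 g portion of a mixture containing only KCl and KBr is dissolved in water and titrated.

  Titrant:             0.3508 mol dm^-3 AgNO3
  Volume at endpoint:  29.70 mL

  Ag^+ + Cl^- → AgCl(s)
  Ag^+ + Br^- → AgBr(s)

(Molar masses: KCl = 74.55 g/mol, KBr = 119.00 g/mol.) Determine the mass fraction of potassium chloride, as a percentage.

n(AgNO3) = 0.02970 × 0.3508 = 0.01042 mol
Let x = n(KCl), y = n(KBr).
Titrant: 1x + 1y = 0.01042;  mass: 74.55x + 119.00y = 0.9625
Solving, x = 6.239 × 10^-3 mol, y = 4.180 × 10^-3 mol
mass of KCl = 6.239 × 10^-3 × 74.55 = 0.4651 g
% KCl = 0.4651 / 0.9625 × 100 = 48.33 %

48.33 %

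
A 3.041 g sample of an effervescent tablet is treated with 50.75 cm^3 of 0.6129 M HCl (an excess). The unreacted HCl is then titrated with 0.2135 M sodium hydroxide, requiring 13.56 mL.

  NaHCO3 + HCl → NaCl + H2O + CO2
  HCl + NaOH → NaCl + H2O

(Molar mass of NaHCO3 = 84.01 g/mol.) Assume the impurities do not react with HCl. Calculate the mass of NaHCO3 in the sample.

2.370 g

n(HCl) added = 0.05075 × 0.6129 = 0.03110 mol
n(NaOH) used in back-titration = 0.01356 × 0.2135 = 2.895 × 10^-3 mol
n(HCl) left over = 2.895 × 10^-3 mol (1:1 ratio)
n(HCl) consumed by analyte = 0.03110 − 2.895 × 10^-3 = 0.02821 mol
n(NaHCO3) = 0.02821 mol (1:1 ratio)
mass of NaHCO3 = 0.02821 × 84.01 = 2.370 g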